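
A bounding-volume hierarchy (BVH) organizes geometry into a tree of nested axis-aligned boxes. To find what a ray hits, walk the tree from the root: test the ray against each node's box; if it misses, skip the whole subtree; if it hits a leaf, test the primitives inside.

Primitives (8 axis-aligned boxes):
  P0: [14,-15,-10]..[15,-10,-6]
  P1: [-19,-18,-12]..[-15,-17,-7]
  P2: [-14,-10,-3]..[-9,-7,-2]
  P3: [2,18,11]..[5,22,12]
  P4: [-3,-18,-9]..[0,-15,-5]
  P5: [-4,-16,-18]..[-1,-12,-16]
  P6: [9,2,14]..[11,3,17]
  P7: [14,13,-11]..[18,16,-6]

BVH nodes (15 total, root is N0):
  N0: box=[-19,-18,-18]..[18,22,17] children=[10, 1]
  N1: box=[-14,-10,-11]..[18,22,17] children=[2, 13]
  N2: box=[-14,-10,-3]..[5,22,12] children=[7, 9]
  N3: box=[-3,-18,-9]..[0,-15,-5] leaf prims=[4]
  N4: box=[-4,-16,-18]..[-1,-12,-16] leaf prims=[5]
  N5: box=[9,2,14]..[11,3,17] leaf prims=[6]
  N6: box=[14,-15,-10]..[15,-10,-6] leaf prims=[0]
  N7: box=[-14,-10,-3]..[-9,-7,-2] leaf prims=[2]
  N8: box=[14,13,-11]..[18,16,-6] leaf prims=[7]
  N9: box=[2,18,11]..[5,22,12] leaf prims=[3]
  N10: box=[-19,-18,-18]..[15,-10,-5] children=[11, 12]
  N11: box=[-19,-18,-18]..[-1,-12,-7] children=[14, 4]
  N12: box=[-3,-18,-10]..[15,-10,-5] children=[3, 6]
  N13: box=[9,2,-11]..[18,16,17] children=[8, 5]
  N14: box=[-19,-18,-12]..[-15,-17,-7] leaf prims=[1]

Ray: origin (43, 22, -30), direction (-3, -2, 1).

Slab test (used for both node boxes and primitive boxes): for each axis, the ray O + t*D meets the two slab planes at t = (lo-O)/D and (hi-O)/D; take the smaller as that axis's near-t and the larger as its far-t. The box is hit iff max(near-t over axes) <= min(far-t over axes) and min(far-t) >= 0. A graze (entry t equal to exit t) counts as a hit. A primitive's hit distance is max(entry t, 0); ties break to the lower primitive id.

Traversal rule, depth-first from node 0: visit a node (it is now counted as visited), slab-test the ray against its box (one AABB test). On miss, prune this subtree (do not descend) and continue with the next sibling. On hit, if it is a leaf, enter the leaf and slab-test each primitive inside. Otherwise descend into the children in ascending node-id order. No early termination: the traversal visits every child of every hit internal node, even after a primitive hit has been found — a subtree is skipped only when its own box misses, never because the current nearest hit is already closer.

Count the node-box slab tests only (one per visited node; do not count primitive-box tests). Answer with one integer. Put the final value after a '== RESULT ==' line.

Walk:
N0 x:[25/3,62/3] y:[0,20] z:[12,47] -> hit [12,20], descend [1, 10]
  N1 x:[25/3,19] y:[0,16] z:[19,47] -> miss, prune
  N10 x:[28/3,62/3] y:[16,20] z:[12,25] -> hit [16,20], descend [11, 12]
    N11 x:[44/3,62/3] y:[17,20] z:[12,23] -> hit [17,20], descend [4, 14]
      N4 x:[44/3,47/3] y:[17,19] z:[12,14] -> miss, prune
      N14 x:[58/3,62/3] y:[39/2,20] z:[18,23] -> hit [39/2,20] leaf, test {P1@t=39/2}
    N12 x:[28/3,46/3] y:[16,20] z:[20,25] -> miss, prune

Visited [0, 1, 10, 11, 4, 14, 12]. Tests: 7 box, 1 leaf. Nearest: P1.

== RESULT ==
7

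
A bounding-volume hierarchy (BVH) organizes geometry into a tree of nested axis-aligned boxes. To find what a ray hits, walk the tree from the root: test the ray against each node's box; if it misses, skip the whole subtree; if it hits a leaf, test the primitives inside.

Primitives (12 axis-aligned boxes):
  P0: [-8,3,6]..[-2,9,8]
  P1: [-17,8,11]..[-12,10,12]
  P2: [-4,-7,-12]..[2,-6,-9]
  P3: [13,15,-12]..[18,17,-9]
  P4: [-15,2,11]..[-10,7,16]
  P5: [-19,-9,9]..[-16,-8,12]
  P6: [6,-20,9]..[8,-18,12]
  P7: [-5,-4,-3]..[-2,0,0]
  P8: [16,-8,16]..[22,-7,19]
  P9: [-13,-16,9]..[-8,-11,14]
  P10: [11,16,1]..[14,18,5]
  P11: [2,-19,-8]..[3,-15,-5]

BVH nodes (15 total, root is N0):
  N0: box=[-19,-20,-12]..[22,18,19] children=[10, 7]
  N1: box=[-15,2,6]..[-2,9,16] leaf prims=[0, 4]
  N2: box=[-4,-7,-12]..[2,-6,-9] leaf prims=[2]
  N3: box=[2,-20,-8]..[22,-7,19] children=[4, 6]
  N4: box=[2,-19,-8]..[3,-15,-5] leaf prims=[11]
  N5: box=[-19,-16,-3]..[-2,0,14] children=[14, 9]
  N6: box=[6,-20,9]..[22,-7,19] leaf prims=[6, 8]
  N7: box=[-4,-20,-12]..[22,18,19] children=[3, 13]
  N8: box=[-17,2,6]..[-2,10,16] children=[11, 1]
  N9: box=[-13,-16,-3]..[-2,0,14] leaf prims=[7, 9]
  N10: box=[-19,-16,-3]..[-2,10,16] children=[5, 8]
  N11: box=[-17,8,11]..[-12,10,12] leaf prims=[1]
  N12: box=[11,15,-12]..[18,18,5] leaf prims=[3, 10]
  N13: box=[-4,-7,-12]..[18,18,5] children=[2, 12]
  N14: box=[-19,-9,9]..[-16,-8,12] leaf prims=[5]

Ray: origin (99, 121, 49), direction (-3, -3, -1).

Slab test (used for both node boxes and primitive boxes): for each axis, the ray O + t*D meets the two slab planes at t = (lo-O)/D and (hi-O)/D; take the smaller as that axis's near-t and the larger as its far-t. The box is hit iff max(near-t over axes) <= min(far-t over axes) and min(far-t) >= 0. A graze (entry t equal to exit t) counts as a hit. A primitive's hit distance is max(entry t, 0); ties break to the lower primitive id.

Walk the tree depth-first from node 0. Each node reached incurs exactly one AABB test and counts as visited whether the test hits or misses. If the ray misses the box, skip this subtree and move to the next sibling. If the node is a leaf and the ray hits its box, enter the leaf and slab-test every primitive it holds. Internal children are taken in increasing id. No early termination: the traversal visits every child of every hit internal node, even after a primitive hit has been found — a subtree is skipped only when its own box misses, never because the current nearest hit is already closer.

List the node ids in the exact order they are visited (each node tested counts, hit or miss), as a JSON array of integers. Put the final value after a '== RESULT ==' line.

Trace the traversal:
N0 x:[77/3,118/3] y:[103/3,47] z:[30,61] -> hit [103/3,118/3], descend [7, 10]
  N7 x:[77/3,103/3] y:[103/3,47] z:[30,61] -> hit [103/3,103/3], descend [3, 13]
    N3 x:[77/3,97/3] y:[128/3,47] z:[30,57] -> miss, prune
    N13 x:[27,103/3] y:[103/3,128/3] z:[44,61] -> miss, prune
  N10 x:[101/3,118/3] y:[37,137/3] z:[33,52] -> hit [37,118/3], descend [5, 8]
    N5 x:[101/3,118/3] y:[121/3,137/3] z:[35,52] -> miss, prune
    N8 x:[101/3,116/3] y:[37,119/3] z:[33,43] -> hit [37,116/3], descend [1, 11]
      N1 x:[101/3,38] y:[112/3,119/3] z:[33,43] -> hit [112/3,38] leaf, test {P0(miss), P4@t=38}
      N11 x:[37,116/3] y:[37,113/3] z:[37,38] -> hit [37,113/3] leaf, test {P1@t=37}

order=[0, 7, 3, 13, 10, 5, 8, 1, 11]  |boxes|=9  |leaves|=2  hit=P1

== RESULT ==
[0, 7, 3, 13, 10, 5, 8, 1, 11]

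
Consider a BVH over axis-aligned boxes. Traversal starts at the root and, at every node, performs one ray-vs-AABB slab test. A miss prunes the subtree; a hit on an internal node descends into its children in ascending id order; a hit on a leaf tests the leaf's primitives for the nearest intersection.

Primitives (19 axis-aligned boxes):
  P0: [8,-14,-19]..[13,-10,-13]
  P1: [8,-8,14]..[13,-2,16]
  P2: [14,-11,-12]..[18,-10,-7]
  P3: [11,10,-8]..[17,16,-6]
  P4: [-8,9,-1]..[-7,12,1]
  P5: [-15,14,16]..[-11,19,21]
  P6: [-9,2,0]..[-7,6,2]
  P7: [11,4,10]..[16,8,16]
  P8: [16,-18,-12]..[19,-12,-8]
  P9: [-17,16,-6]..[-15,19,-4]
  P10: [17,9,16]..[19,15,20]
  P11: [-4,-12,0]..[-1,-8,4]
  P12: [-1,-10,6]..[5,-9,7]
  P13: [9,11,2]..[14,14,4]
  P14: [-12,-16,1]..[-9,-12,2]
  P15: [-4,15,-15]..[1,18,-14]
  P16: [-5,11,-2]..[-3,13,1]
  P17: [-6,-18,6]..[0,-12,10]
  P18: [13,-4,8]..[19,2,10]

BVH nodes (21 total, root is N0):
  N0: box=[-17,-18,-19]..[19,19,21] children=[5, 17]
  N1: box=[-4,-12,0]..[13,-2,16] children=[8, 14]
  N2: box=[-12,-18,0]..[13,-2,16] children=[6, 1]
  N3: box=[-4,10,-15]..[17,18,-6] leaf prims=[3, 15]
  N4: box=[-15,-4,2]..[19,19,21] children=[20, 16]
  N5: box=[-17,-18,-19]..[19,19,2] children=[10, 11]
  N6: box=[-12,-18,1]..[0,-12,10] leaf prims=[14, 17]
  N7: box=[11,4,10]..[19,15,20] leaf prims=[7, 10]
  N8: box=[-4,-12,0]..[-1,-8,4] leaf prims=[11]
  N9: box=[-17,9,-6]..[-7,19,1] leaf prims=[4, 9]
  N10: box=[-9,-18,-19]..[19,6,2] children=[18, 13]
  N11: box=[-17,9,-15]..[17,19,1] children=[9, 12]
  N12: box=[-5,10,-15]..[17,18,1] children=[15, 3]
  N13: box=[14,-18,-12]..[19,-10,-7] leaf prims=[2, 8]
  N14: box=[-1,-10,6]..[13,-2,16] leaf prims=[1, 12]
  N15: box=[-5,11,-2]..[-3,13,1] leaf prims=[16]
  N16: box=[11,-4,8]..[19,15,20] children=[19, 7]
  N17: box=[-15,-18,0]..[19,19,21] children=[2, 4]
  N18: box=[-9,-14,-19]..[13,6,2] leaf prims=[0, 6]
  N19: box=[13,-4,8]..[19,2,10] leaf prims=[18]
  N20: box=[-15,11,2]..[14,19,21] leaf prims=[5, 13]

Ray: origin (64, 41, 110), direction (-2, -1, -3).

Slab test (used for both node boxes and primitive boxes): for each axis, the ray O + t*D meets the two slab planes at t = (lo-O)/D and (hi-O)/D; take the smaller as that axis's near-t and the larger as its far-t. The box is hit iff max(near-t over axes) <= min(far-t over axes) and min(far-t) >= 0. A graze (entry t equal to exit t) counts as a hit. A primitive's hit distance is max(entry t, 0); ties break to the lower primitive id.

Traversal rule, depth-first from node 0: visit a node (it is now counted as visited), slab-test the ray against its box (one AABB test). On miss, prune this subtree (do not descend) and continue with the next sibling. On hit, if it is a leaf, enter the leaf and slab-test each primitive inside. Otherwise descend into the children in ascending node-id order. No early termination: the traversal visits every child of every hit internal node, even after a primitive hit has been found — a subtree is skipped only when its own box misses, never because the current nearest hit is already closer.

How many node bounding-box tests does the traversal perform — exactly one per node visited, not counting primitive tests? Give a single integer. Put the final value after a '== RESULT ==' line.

Traverse from the root:
N0 x:[45/2,81/2] y:[22,59] z:[89/3,43] -> hit [89/3,81/2], descend [5, 17]
  N5 x:[45/2,81/2] y:[22,59] z:[36,43] -> hit [36,81/2], descend [10, 11]
    N10 x:[45/2,73/2] y:[35,59] z:[36,43] -> hit [36,73/2], descend [13, 18]
      N13 x:[45/2,25] y:[51,59] z:[39,122/3] -> miss, prune
      N18 x:[51/2,73/2] y:[35,55] z:[36,43] -> hit [36,73/2] leaf, test {P0(miss), P6@t=36}
    N11 x:[47/2,81/2] y:[22,32] z:[109/3,125/3] -> miss, prune
  N17 x:[45/2,79/2] y:[22,59] z:[89/3,110/3] -> hit [89/3,110/3], descend [2, 4]
    N2 x:[51/2,38] y:[43,59] z:[94/3,110/3] -> miss, prune
    N4 x:[45/2,79/2] y:[22,45] z:[89/3,36] -> hit [89/3,36], descend [16, 20]
      N16 x:[45/2,53/2] y:[26,45] z:[30,34] -> miss, prune
      N20 x:[25,79/2] y:[22,30] z:[89/3,36] -> hit [89/3,30] leaf, test {P5(miss), P13(miss)}

11 AABB tests over nodes [0, 5, 10, 13, 18, 11, 17, 2, 4, 16, 20]; 2 leaves entered; closest P6.

== RESULT ==
11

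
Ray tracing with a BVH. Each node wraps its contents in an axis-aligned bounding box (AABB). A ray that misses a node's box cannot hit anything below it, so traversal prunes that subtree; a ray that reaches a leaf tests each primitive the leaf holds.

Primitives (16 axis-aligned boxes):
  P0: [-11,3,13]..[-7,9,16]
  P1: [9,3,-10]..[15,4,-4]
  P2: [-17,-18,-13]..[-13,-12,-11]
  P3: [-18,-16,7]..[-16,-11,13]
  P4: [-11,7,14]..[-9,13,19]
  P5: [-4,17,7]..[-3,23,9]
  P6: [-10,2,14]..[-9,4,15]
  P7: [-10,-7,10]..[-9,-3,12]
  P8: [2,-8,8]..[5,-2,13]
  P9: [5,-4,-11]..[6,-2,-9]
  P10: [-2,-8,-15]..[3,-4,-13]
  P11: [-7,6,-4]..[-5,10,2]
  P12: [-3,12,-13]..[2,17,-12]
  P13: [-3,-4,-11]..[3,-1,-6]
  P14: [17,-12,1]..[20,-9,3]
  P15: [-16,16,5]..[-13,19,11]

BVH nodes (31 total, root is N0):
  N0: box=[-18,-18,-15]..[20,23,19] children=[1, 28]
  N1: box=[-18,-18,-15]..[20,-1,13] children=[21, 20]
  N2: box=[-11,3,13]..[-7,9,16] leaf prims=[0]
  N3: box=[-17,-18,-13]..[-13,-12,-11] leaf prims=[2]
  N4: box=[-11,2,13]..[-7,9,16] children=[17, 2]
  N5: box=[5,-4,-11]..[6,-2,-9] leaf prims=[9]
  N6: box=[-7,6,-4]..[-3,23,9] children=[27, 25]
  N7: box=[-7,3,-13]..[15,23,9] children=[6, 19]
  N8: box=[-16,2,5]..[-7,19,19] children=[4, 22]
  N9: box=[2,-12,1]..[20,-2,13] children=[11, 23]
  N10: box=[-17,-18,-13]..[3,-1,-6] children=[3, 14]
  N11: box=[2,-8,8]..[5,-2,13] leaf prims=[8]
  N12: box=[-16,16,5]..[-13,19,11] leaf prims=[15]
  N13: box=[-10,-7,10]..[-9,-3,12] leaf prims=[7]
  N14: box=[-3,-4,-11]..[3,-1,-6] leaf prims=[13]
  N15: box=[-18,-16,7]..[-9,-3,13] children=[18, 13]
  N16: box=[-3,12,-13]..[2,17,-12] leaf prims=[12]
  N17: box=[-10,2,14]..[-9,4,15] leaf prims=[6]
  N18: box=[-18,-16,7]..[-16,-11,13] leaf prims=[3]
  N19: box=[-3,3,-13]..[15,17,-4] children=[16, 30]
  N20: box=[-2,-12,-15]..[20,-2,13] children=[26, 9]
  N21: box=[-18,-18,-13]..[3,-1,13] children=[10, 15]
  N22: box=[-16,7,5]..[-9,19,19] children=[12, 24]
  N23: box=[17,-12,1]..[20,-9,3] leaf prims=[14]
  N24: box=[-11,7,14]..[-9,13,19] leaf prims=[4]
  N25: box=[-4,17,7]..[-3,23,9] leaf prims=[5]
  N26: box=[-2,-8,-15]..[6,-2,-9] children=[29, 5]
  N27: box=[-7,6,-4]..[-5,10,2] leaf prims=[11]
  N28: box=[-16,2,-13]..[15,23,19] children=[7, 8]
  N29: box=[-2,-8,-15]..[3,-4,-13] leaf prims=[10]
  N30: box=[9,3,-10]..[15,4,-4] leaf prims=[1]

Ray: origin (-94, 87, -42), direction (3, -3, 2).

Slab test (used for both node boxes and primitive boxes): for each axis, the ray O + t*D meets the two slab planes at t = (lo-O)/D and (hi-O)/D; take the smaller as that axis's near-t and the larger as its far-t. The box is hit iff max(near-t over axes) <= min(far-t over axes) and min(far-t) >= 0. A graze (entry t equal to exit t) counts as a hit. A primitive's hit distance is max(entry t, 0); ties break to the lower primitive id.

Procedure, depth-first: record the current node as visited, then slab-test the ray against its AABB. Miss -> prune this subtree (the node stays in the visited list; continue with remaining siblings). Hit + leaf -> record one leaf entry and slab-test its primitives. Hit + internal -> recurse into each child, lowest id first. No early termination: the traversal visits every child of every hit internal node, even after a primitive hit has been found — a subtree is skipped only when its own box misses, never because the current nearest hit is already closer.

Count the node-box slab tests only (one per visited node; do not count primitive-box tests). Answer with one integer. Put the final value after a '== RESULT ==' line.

Trace the traversal:
N0 x:[76/3,38] y:[64/3,35] z:[27/2,61/2] -> hit [76/3,61/2], descend [1, 28]
  N1 x:[76/3,38] y:[88/3,35] z:[27/2,55/2] -> miss, prune
  N28 x:[26,109/3] y:[64/3,85/3] z:[29/2,61/2] -> hit [26,85/3], descend [7, 8]
    N7 x:[29,109/3] y:[64/3,28] z:[29/2,51/2] -> miss, prune
    N8 x:[26,29] y:[68/3,85/3] z:[47/2,61/2] -> hit [26,85/3], descend [4, 22]
      N4 x:[83/3,29] y:[26,85/3] z:[55/2,29] -> hit [83/3,85/3], descend [2, 17]
        N2 x:[83/3,29] y:[26,28] z:[55/2,29] -> hit [83/3,28] leaf, test {P0@t=83/3}
        N17 x:[28,85/3] y:[83/3,85/3] z:[28,57/2] -> hit [28,85/3] leaf, test {P6@t=28}
      N22 x:[26,85/3] y:[68/3,80/3] z:[47/2,61/2] -> hit [26,80/3], descend [12, 24]
        N12 x:[26,27] y:[68/3,71/3] z:[47/2,53/2] -> miss, prune
        N24 x:[83/3,85/3] y:[74/3,80/3] z:[28,61/2] -> miss, prune

order=[0, 1, 28, 7, 8, 4, 2, 17, 22, 12, 24]  |boxes|=11  |leaves|=2  hit=P0

== RESULT ==
11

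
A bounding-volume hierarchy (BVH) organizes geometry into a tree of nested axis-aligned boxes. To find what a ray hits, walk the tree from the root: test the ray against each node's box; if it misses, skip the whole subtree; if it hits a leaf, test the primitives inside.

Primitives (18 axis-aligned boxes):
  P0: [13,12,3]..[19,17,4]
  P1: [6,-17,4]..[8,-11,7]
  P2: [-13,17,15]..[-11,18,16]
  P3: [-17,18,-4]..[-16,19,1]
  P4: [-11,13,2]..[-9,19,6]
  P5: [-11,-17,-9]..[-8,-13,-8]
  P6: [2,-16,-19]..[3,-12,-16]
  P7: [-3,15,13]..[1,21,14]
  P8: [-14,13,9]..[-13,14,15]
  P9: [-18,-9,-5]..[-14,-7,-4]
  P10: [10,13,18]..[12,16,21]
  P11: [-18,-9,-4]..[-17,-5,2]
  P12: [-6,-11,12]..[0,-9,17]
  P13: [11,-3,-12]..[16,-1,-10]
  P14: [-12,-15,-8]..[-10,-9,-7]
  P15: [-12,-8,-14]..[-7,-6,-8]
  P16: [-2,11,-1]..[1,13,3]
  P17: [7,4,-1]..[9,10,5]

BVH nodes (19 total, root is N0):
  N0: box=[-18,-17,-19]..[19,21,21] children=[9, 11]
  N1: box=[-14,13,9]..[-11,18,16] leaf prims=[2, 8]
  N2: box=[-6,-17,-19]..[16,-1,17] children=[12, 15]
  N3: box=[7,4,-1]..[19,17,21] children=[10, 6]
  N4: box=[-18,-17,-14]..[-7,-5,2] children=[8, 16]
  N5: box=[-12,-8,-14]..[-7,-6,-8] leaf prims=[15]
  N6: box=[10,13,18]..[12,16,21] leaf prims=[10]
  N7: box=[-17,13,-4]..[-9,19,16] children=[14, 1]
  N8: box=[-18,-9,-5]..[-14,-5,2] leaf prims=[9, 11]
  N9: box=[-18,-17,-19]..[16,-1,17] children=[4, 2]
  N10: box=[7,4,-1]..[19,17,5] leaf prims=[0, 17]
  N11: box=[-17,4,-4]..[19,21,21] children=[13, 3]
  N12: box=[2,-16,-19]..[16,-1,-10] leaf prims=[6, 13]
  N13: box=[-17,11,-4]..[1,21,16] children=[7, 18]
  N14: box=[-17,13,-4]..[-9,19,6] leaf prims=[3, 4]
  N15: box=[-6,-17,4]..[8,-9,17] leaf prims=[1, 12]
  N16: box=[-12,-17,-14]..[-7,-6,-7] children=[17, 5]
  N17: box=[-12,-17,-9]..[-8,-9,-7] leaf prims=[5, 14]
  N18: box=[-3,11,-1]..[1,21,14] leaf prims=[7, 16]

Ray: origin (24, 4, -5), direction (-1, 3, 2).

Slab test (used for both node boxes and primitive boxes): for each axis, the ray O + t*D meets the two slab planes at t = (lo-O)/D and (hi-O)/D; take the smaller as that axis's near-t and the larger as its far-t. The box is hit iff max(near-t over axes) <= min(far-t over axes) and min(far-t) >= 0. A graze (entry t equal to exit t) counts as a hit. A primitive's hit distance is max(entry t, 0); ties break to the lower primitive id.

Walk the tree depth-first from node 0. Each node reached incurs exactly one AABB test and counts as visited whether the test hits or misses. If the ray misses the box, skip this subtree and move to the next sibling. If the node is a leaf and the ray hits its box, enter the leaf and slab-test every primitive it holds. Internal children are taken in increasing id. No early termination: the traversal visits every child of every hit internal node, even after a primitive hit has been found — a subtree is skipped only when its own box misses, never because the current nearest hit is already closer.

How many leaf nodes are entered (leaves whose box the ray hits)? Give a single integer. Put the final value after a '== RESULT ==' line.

Walk:
N0 x:[5,42] y:[-7,17/3] z:[-7,13] -> hit [5,17/3], descend [9, 11]
  N9 x:[8,42] y:[-7,-5/3] z:[-7,11] -> miss, prune
  N11 x:[5,41] y:[0,17/3] z:[1/2,13] -> hit [5,17/3], descend [3, 13]
    N3 x:[5,17] y:[0,13/3] z:[2,13] -> miss, prune
    N13 x:[23,41] y:[7/3,17/3] z:[1/2,21/2] -> miss, prune

5 AABB tests over nodes [0, 9, 11, 3, 13]; 0 leaves entered; closest miss.

== RESULT ==
0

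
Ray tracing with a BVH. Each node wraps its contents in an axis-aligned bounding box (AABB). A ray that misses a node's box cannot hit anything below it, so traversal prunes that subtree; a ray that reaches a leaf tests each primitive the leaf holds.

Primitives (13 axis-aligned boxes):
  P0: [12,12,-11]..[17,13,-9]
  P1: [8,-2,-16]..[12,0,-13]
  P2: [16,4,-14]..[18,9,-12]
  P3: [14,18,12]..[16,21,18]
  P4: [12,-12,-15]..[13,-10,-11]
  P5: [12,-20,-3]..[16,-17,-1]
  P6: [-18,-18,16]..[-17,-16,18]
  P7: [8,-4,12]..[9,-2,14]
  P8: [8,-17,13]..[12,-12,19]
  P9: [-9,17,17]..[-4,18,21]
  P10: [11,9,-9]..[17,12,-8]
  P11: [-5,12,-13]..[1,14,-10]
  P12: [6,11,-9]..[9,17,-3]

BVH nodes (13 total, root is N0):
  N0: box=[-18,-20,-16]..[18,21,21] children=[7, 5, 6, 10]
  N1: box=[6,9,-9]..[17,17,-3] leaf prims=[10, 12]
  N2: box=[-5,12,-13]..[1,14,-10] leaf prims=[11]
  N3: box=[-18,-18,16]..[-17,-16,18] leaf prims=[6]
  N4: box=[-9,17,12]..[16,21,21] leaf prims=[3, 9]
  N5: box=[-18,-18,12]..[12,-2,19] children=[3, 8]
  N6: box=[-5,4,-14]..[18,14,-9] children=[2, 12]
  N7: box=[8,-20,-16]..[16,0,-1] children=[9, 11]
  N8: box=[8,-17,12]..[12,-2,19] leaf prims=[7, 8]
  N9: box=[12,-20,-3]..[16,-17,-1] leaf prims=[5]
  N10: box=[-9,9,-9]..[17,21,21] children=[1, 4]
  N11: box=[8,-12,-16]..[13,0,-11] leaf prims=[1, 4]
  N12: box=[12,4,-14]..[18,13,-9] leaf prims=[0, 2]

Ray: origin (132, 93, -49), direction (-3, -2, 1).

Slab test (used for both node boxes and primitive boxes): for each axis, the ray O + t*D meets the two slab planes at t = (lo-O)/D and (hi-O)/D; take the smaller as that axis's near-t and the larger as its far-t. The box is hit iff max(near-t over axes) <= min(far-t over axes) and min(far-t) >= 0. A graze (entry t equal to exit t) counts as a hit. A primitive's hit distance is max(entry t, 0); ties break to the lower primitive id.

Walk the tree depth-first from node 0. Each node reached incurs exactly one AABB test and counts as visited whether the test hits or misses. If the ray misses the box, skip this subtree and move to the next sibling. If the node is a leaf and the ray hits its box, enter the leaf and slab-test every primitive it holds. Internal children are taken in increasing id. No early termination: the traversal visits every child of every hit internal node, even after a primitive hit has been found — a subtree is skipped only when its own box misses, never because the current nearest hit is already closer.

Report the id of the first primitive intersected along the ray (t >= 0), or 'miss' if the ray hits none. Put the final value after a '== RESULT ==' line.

Trace the traversal:
N0 x:[38,50] y:[36,113/2] z:[33,70] -> hit [38,50], descend [5, 6, 7, 10]
  N5 x:[40,50] y:[95/2,111/2] z:[61,68] -> miss, prune
  N6 x:[38,137/3] y:[79/2,89/2] z:[35,40] -> hit [79/2,40], descend [2, 12]
    N2 x:[131/3,137/3] y:[79/2,81/2] z:[36,39] -> miss, prune
    N12 x:[38,40] y:[40,89/2] z:[35,40] -> hit [40,40] leaf, test {P0@t=40, P2(miss)}
  N7 x:[116/3,124/3] y:[93/2,113/2] z:[33,48] -> miss, prune
  N10 x:[115/3,47] y:[36,42] z:[40,70] -> hit [40,42], descend [1, 4]
    N1 x:[115/3,42] y:[38,42] z:[40,46] -> hit [40,42] leaf, test {P10(miss), P12@t=41}
    N4 x:[116/3,47] y:[36,38] z:[61,70] -> miss, prune

Summary -> nodes [0, 5, 6, 2, 12, 7, 10, 1, 4]; box-tests=9; leaf-entries=2; first=P0

== RESULT ==
0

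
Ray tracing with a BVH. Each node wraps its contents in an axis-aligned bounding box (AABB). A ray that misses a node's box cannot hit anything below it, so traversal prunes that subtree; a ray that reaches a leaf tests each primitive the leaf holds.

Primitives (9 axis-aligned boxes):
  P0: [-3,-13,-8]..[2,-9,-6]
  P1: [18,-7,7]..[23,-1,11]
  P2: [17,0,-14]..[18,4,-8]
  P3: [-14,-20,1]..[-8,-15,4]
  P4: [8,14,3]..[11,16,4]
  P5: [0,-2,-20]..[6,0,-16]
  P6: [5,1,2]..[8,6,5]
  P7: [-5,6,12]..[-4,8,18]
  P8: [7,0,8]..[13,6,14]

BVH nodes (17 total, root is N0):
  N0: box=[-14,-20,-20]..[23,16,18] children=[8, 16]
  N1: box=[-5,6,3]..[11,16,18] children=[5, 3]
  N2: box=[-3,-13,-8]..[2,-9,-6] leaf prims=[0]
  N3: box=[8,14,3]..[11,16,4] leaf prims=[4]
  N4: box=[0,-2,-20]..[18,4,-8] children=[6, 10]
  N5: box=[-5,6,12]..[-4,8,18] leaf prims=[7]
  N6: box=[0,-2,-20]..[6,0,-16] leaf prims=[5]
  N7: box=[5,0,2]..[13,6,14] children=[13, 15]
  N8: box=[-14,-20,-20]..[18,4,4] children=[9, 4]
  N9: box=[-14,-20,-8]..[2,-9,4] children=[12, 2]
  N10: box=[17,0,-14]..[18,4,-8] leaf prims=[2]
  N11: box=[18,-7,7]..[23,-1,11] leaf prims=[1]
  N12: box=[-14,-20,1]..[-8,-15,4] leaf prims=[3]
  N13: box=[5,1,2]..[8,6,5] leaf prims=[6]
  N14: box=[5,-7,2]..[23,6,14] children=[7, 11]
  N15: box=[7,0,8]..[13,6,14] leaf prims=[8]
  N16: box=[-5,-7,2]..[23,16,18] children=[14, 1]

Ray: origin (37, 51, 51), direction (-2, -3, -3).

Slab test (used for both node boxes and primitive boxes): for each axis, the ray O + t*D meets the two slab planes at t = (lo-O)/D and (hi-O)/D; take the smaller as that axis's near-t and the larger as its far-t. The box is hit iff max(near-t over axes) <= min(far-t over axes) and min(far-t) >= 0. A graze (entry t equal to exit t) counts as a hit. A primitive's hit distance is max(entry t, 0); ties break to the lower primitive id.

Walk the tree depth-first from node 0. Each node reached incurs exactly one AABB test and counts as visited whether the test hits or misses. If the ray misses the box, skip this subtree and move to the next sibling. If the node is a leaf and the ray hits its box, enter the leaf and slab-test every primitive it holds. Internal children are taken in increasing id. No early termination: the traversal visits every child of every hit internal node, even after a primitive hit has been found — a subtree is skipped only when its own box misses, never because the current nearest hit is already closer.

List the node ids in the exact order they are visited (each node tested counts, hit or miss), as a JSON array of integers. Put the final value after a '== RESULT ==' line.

Trace the traversal:
N0 x:[7,51/2] y:[35/3,71/3] z:[11,71/3] -> hit [35/3,71/3], descend [8, 16]
  N8 x:[19/2,51/2] y:[47/3,71/3] z:[47/3,71/3] -> hit [47/3,71/3], descend [4, 9]
    N4 x:[19/2,37/2] y:[47/3,53/3] z:[59/3,71/3] -> miss, prune
    N9 x:[35/2,51/2] y:[20,71/3] z:[47/3,59/3] -> miss, prune
  N16 x:[7,21] y:[35/3,58/3] z:[11,49/3] -> hit [35/3,49/3], descend [1, 14]
    N1 x:[13,21] y:[35/3,15] z:[11,16] -> hit [13,15], descend [3, 5]
      N3 x:[13,29/2] y:[35/3,37/3] z:[47/3,16] -> miss, prune
      N5 x:[41/2,21] y:[43/3,15] z:[11,13] -> miss, prune
    N14 x:[7,16] y:[15,58/3] z:[37/3,49/3] -> hit [15,16], descend [7, 11]
      N7 x:[12,16] y:[15,17] z:[37/3,49/3] -> hit [15,16], descend [13, 15]
        N13 x:[29/2,16] y:[15,50/3] z:[46/3,49/3] -> hit [46/3,16] leaf, test {P6@t=46/3}
        N15 x:[12,15] y:[15,17] z:[37/3,43/3] -> miss, prune
      N11 x:[7,19/2] y:[52/3,58/3] z:[40/3,44/3] -> miss, prune

13 AABB tests over nodes [0, 8, 4, 9, 16, 1, 3, 5, 14, 7, 13, 15, 11]; 1 leaf entered; closest P6.

== RESULT ==
[0, 8, 4, 9, 16, 1, 3, 5, 14, 7, 13, 15, 11]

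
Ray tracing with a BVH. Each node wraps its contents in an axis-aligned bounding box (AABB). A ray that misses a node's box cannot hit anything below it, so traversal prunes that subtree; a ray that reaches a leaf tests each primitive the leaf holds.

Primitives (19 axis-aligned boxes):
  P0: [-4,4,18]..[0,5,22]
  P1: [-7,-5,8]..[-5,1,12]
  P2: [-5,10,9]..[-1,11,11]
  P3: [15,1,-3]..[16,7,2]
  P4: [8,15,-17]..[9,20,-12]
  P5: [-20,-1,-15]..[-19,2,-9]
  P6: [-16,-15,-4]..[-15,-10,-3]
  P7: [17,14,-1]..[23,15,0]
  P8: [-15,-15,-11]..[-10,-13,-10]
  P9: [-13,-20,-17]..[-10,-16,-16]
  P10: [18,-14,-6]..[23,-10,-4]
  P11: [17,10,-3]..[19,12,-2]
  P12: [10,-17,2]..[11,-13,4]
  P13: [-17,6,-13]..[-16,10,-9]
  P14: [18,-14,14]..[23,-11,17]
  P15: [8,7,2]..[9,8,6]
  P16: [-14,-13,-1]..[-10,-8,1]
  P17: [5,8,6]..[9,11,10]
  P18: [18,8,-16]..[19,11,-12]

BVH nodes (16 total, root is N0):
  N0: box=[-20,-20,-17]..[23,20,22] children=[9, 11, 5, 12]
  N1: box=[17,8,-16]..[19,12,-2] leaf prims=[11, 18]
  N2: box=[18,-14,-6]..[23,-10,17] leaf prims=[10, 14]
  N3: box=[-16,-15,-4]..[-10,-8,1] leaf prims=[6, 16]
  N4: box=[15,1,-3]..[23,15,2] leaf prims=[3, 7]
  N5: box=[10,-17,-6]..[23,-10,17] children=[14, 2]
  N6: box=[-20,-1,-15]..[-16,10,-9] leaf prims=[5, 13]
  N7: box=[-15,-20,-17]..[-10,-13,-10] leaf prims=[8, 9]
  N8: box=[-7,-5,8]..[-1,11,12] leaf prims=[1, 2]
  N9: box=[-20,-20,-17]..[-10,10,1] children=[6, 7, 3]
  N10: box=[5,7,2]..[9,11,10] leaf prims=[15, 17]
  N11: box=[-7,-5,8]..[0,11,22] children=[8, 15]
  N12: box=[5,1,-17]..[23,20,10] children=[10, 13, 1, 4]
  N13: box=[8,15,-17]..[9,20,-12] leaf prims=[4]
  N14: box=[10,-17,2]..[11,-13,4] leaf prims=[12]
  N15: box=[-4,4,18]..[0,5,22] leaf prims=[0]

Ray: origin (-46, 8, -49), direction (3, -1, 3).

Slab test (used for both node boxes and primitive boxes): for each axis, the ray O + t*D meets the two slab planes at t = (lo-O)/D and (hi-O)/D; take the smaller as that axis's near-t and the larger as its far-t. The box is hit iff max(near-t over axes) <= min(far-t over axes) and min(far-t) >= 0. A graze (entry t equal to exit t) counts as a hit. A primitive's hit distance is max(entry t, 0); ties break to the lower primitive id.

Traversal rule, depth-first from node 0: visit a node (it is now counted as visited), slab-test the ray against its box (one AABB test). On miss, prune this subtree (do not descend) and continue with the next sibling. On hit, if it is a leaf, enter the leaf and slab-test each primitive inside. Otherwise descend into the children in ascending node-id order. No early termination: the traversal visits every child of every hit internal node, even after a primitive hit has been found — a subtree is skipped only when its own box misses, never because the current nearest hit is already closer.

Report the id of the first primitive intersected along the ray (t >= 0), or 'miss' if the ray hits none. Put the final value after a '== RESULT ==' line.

Trace the traversal:
N0 x:[26/3,23] y:[-12,28] z:[32/3,71/3] -> hit [32/3,23], descend [5, 9, 11, 12]
  N5 x:[56/3,23] y:[18,25] z:[43/3,22] -> hit [56/3,22], descend [2, 14]
    N2 x:[64/3,23] y:[18,22] z:[43/3,22] -> hit [64/3,22] leaf, test {P10(miss), P14@t=64/3}
    N14 x:[56/3,19] y:[21,25] z:[17,53/3] -> miss, prune
  N9 x:[26/3,12] y:[-2,28] z:[32/3,50/3] -> hit [32/3,12], descend [3, 6, 7]
    N3 x:[10,12] y:[16,23] z:[15,50/3] -> miss, prune
    N6 x:[26/3,10] y:[-2,9] z:[34/3,40/3] -> miss, prune
    N7 x:[31/3,12] y:[21,28] z:[32/3,13] -> miss, prune
  N11 x:[13,46/3] y:[-3,13] z:[19,71/3] -> miss, prune
  N12 x:[17,23] y:[-12,7] z:[32/3,59/3] -> miss, prune

order=[0, 5, 2, 14, 9, 3, 6, 7, 11, 12]  |boxes|=10  |leaves|=1  hit=P14

== RESULT ==
14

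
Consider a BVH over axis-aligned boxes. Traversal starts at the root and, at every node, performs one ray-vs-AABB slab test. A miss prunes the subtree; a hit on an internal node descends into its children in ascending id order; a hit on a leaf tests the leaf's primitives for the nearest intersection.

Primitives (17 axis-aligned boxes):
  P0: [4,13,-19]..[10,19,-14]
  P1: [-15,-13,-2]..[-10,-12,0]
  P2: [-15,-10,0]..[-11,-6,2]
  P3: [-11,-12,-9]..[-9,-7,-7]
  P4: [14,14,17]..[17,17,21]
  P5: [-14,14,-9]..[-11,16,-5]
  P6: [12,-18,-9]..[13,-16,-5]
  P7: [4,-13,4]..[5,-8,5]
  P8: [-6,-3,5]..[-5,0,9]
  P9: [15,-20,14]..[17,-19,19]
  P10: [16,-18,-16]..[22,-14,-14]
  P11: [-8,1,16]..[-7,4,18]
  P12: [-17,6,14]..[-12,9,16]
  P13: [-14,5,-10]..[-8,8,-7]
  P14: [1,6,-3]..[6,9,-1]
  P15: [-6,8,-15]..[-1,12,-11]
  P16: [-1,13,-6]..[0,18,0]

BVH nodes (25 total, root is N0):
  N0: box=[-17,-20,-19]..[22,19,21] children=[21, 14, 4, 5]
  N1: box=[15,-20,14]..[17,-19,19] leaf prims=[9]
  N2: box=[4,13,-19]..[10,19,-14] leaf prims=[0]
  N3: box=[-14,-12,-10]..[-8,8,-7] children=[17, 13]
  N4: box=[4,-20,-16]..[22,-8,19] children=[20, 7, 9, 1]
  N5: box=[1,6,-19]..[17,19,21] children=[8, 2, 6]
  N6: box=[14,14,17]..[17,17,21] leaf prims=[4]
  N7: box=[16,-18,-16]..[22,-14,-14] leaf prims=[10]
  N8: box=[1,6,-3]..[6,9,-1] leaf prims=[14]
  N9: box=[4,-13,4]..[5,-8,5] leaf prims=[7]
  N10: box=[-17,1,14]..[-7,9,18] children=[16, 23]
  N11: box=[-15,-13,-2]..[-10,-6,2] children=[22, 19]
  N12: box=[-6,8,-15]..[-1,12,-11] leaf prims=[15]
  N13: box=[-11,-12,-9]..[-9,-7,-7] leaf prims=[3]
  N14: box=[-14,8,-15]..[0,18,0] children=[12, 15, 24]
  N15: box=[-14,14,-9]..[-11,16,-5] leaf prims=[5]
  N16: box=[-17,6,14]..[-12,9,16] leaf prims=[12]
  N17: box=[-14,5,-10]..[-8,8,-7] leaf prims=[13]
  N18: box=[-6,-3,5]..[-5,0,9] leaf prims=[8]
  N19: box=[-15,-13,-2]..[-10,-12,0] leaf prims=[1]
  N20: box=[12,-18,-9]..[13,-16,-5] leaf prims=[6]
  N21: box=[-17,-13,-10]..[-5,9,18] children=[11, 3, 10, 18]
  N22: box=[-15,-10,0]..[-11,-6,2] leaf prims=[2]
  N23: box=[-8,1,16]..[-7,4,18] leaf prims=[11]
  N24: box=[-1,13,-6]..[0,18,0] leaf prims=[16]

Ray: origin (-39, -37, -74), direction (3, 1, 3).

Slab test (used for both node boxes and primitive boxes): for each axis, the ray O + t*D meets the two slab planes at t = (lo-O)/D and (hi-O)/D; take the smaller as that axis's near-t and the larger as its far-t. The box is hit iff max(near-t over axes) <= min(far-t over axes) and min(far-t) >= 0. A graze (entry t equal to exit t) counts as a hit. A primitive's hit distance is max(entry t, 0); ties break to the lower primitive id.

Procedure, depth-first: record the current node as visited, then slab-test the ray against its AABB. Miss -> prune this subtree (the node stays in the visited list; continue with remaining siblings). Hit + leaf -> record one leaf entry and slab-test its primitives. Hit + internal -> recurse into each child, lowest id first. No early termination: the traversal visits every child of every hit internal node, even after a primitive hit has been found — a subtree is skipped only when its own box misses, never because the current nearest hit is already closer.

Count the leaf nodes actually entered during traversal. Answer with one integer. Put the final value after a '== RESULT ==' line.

Trace the traversal:
N0 x:[22/3,61/3] y:[17,56] z:[55/3,95/3] -> hit [55/3,61/3], descend [4, 5, 14, 21]
  N4 x:[43/3,61/3] y:[17,29] z:[58/3,31] -> hit [58/3,61/3], descend [1, 7, 9, 20]
    N1 x:[18,56/3] y:[17,18] z:[88/3,31] -> miss, prune
    N7 x:[55/3,61/3] y:[19,23] z:[58/3,20] -> hit [58/3,20] leaf, test {P10@t=58/3}
    N9 x:[43/3,44/3] y:[24,29] z:[26,79/3] -> miss, prune
    N20 x:[17,52/3] y:[19,21] z:[65/3,23] -> miss, prune
  N5 x:[40/3,56/3] y:[43,56] z:[55/3,95/3] -> miss, prune
  N14 x:[25/3,13] y:[45,55] z:[59/3,74/3] -> miss, prune
  N21 x:[22/3,34/3] y:[24,46] z:[64/3,92/3] -> miss, prune

Summary -> nodes [0, 4, 1, 7, 9, 20, 5, 14, 21]; box-tests=9; leaf-entries=1; first=P10

== RESULT ==
1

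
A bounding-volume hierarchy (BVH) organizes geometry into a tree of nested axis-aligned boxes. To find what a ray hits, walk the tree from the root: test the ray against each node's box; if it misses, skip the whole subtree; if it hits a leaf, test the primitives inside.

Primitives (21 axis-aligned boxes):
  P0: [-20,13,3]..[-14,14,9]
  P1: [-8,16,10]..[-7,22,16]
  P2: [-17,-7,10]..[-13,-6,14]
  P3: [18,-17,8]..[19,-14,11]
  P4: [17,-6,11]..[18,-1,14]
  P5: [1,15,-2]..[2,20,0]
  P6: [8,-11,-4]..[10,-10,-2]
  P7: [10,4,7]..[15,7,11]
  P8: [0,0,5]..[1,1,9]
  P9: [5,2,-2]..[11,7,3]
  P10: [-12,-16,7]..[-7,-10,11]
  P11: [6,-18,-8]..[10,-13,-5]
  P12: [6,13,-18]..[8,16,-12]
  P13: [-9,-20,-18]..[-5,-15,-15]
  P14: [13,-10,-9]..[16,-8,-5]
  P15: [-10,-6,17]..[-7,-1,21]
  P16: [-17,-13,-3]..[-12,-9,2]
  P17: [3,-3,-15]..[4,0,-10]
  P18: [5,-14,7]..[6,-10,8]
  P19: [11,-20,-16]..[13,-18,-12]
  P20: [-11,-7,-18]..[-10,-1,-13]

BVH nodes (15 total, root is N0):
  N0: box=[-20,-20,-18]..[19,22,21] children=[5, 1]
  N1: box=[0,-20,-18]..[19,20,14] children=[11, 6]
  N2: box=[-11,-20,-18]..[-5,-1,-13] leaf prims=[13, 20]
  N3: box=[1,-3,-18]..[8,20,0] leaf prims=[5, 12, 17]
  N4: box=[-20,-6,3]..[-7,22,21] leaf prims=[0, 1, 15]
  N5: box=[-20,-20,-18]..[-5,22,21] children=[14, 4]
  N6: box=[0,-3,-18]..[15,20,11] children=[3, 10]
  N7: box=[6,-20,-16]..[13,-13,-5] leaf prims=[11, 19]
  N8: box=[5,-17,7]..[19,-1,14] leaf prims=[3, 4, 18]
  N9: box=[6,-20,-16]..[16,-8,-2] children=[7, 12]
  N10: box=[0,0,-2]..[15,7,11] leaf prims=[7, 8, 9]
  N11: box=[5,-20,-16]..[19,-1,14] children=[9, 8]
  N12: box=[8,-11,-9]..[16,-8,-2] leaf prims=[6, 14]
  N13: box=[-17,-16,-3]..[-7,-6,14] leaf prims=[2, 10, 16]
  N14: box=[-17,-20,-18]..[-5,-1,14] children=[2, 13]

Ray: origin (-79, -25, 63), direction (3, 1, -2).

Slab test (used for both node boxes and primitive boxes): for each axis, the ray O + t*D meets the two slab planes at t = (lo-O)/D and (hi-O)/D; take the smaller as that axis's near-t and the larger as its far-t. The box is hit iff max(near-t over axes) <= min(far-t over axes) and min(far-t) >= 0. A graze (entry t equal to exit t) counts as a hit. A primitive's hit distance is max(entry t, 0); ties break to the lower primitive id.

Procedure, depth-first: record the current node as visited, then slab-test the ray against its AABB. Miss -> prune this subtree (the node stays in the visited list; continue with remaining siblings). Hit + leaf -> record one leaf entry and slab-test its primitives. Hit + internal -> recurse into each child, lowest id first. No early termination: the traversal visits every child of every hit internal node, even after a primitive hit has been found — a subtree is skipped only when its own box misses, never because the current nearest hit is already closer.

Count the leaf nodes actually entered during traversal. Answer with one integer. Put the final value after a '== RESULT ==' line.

Walk:
N0 x:[59/3,98/3] y:[5,47] z:[21,81/2] -> hit [21,98/3], descend [1, 5]
  N1 x:[79/3,98/3] y:[5,45] z:[49/2,81/2] -> hit [79/3,98/3], descend [6, 11]
    N6 x:[79/3,94/3] y:[22,45] z:[26,81/2] -> hit [79/3,94/3], descend [3, 10]
      N3 x:[80/3,29] y:[22,45] z:[63/2,81/2] -> miss, prune
      N10 x:[79/3,94/3] y:[25,32] z:[26,65/2] -> hit [79/3,94/3] leaf, test {P7(miss), P8(miss), P9@t=30}
    N11 x:[28,98/3] y:[5,24] z:[49/2,79/2] -> miss, prune
  N5 x:[59/3,74/3] y:[5,47] z:[21,81/2] -> hit [21,74/3], descend [4, 14]
    N4 x:[59/3,24] y:[19,47] z:[21,30] -> hit [21,24] leaf, test {P0(miss), P1(miss), P15@t=23}
    N14 x:[62/3,74/3] y:[5,24] z:[49/2,81/2] -> miss, prune

Summary -> nodes [0, 1, 6, 3, 10, 11, 5, 4, 14]; box-tests=9; leaf-entries=2; first=P15

== RESULT ==
2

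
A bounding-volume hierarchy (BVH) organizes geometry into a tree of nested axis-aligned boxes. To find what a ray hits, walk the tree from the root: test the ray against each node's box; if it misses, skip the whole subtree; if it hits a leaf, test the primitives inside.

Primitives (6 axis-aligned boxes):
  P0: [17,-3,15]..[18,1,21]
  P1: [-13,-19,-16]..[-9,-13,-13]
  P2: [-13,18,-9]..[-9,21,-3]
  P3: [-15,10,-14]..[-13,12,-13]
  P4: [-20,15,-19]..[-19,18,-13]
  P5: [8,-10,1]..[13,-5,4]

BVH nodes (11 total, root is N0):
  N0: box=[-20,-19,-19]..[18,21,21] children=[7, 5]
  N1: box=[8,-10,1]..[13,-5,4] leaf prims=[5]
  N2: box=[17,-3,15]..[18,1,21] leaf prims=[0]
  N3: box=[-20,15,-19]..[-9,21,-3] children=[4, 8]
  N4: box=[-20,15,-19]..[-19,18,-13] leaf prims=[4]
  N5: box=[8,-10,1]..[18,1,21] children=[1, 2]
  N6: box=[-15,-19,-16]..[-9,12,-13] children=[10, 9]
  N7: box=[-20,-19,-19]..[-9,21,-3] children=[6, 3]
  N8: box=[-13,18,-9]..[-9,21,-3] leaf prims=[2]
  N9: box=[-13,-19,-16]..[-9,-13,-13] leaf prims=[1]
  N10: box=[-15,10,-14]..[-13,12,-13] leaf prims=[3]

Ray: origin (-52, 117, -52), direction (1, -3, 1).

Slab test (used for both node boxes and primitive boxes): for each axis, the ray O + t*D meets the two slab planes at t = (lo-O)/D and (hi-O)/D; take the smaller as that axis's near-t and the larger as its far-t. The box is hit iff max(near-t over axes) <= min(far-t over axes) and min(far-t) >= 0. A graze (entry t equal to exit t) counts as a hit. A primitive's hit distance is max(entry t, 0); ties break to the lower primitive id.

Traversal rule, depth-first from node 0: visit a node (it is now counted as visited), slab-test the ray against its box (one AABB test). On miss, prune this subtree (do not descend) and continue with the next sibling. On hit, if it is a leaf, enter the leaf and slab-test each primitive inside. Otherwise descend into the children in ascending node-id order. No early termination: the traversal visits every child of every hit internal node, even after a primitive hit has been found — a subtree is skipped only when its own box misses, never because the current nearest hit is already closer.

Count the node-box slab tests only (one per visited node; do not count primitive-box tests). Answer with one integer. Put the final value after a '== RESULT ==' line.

Traverse from the root:
N0 x:[32,70] y:[32,136/3] z:[33,73] -> hit [33,136/3], descend [5, 7]
  N5 x:[60,70] y:[116/3,127/3] z:[53,73] -> miss, prune
  N7 x:[32,43] y:[32,136/3] z:[33,49] -> hit [33,43], descend [3, 6]
    N3 x:[32,43] y:[32,34] z:[33,49] -> hit [33,34], descend [4, 8]
      N4 x:[32,33] y:[33,34] z:[33,39] -> hit [33,33] leaf, test {P4@t=33}
      N8 x:[39,43] y:[32,33] z:[43,49] -> miss, prune
    N6 x:[37,43] y:[35,136/3] z:[36,39] -> hit [37,39], descend [9, 10]
      N9 x:[39,43] y:[130/3,136/3] z:[36,39] -> miss, prune
      N10 x:[37,39] y:[35,107/3] z:[38,39] -> miss, prune

order=[0, 5, 7, 3, 4, 8, 6, 9, 10]  |boxes|=9  |leaves|=1  hit=P4

== RESULT ==
9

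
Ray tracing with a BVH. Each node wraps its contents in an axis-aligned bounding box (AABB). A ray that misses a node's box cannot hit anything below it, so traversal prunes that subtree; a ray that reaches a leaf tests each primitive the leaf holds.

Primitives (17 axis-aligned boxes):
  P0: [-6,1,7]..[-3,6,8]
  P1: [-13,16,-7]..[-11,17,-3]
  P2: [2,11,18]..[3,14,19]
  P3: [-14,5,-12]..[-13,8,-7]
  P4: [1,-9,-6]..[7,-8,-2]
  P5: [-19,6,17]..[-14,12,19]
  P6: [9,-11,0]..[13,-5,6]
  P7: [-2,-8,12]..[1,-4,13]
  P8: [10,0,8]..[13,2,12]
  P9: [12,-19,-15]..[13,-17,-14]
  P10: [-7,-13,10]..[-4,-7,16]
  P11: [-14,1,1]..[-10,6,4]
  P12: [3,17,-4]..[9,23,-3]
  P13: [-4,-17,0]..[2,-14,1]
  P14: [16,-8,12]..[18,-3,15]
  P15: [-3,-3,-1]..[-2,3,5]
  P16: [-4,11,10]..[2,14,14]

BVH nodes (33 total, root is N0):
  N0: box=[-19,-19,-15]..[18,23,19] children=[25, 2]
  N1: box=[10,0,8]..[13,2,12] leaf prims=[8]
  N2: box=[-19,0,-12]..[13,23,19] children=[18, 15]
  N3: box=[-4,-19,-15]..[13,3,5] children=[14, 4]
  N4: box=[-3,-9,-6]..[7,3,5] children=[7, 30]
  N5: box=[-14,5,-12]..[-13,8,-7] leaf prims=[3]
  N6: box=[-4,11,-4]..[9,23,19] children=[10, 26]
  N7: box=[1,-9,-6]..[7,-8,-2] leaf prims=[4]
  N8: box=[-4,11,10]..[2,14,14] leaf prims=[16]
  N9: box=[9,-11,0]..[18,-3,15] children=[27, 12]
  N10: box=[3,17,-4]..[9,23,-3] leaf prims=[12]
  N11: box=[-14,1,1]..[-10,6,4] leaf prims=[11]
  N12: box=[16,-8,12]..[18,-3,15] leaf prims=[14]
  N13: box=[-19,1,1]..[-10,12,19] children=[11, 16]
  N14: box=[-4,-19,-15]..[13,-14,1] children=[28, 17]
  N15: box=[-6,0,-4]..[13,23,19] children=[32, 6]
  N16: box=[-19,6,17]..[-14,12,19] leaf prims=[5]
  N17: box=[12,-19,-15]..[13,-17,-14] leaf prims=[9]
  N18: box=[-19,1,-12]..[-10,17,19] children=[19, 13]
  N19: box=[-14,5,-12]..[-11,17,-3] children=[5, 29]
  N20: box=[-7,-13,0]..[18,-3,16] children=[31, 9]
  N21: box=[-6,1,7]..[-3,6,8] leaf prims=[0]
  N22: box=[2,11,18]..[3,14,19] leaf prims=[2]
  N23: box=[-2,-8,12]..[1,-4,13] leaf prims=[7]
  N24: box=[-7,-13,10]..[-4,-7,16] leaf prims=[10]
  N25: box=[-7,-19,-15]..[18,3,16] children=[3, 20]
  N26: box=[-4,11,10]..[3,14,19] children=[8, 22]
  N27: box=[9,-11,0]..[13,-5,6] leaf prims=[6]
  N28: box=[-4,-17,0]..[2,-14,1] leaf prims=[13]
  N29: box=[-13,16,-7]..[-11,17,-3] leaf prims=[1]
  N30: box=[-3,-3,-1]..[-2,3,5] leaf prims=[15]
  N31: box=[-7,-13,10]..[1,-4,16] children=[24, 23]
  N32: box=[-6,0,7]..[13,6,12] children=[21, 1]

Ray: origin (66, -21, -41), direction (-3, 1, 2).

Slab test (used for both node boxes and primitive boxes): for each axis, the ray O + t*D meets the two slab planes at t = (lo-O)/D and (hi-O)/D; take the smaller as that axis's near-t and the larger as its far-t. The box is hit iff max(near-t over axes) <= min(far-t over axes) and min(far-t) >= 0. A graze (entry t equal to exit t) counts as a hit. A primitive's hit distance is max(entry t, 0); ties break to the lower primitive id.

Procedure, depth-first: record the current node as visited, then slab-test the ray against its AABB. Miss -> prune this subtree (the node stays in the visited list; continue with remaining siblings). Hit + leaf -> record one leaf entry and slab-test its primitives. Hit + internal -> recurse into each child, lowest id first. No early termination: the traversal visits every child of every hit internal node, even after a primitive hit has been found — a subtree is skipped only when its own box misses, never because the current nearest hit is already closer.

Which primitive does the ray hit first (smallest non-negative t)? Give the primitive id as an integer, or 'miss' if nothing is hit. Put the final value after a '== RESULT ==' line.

Trace the traversal:
N0 x:[16,85/3] y:[2,44] z:[13,30] -> hit [16,85/3], descend [2, 25]
  N2 x:[53/3,85/3] y:[21,44] z:[29/2,30] -> hit [21,85/3], descend [15, 18]
    N15 x:[53/3,24] y:[21,44] z:[37/2,30] -> hit [21,24], descend [6, 32]
      N6 x:[19,70/3] y:[32,44] z:[37/2,30] -> miss, prune
      N32 x:[53/3,24] y:[21,27] z:[24,53/2] -> hit [24,24], descend [1, 21]
        N1 x:[53/3,56/3] y:[21,23] z:[49/2,53/2] -> miss, prune
        N21 x:[23,24] y:[22,27] z:[24,49/2] -> hit [24,24] leaf, test {P0@t=24}
    N18 x:[76/3,85/3] y:[22,38] z:[29/2,30] -> hit [76/3,85/3], descend [13, 19]
      N13 x:[76/3,85/3] y:[22,33] z:[21,30] -> hit [76/3,85/3], descend [11, 16]
        N11 x:[76/3,80/3] y:[22,27] z:[21,45/2] -> miss, prune
        N16 x:[80/3,85/3] y:[27,33] z:[29,30] -> miss, prune
      N19 x:[77/3,80/3] y:[26,38] z:[29/2,19] -> miss, prune
  N25 x:[16,73/3] y:[2,24] z:[13,57/2] -> hit [16,24], descend [3, 20]
    N3 x:[53/3,70/3] y:[2,24] z:[13,23] -> hit [53/3,23], descend [4, 14]
      N4 x:[59/3,23] y:[12,24] z:[35/2,23] -> hit [59/3,23], descend [7, 30]
        N7 x:[59/3,65/3] y:[12,13] z:[35/2,39/2] -> miss, prune
        N30 x:[68/3,23] y:[18,24] z:[20,23] -> hit [68/3,23] leaf, test {P15@t=68/3}
      N14 x:[53/3,70/3] y:[2,7] z:[13,21] -> miss, prune
    N20 x:[16,73/3] y:[8,18] z:[41/2,57/2] -> miss, prune

19 AABB tests over nodes [0, 2, 15, 6, 32, 1, 21, 18, 13, 11, 16, 19, 25, 3, 4, 7, 30, 14, 20]; 2 leaves entered; closest P15.

== RESULT ==
15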